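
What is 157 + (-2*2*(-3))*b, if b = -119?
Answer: -1271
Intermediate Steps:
157 + (-2*2*(-3))*b = 157 + (-2*2*(-3))*(-119) = 157 - 4*(-3)*(-119) = 157 + 12*(-119) = 157 - 1428 = -1271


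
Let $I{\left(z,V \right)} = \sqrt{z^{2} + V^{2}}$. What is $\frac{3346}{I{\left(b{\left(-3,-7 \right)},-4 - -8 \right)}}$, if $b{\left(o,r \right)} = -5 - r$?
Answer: $\frac{1673 \sqrt{5}}{5} \approx 748.19$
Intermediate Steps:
$I{\left(z,V \right)} = \sqrt{V^{2} + z^{2}}$
$\frac{3346}{I{\left(b{\left(-3,-7 \right)},-4 - -8 \right)}} = \frac{3346}{\sqrt{\left(-4 - -8\right)^{2} + \left(-5 - -7\right)^{2}}} = \frac{3346}{\sqrt{\left(-4 + 8\right)^{2} + \left(-5 + 7\right)^{2}}} = \frac{3346}{\sqrt{4^{2} + 2^{2}}} = \frac{3346}{\sqrt{16 + 4}} = \frac{3346}{\sqrt{20}} = \frac{3346}{2 \sqrt{5}} = 3346 \frac{\sqrt{5}}{10} = \frac{1673 \sqrt{5}}{5}$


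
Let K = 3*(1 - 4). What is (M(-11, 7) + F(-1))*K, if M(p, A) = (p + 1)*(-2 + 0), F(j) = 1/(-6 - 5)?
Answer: -1971/11 ≈ -179.18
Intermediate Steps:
F(j) = -1/11 (F(j) = 1/(-11) = -1/11)
M(p, A) = -2 - 2*p (M(p, A) = (1 + p)*(-2) = -2 - 2*p)
K = -9 (K = 3*(-3) = -9)
(M(-11, 7) + F(-1))*K = ((-2 - 2*(-11)) - 1/11)*(-9) = ((-2 + 22) - 1/11)*(-9) = (20 - 1/11)*(-9) = (219/11)*(-9) = -1971/11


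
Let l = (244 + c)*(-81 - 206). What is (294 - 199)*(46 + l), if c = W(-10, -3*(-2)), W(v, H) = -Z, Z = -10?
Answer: -6920940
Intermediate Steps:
W(v, H) = 10 (W(v, H) = -1*(-10) = 10)
c = 10
l = -72898 (l = (244 + 10)*(-81 - 206) = 254*(-287) = -72898)
(294 - 199)*(46 + l) = (294 - 199)*(46 - 72898) = 95*(-72852) = -6920940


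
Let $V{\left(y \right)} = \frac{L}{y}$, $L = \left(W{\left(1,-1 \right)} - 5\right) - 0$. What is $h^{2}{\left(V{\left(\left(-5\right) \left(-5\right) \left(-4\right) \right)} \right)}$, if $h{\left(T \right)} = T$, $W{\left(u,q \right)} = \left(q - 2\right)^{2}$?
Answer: $\frac{1}{625} \approx 0.0016$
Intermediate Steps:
$W{\left(u,q \right)} = \left(-2 + q\right)^{2}$
$L = 4$ ($L = \left(\left(-2 - 1\right)^{2} - 5\right) - 0 = \left(\left(-3\right)^{2} - 5\right) + 0 = \left(9 - 5\right) + 0 = 4 + 0 = 4$)
$V{\left(y \right)} = \frac{4}{y}$
$h^{2}{\left(V{\left(\left(-5\right) \left(-5\right) \left(-4\right) \right)} \right)} = \left(\frac{4}{\left(-5\right) \left(-5\right) \left(-4\right)}\right)^{2} = \left(\frac{4}{25 \left(-4\right)}\right)^{2} = \left(\frac{4}{-100}\right)^{2} = \left(4 \left(- \frac{1}{100}\right)\right)^{2} = \left(- \frac{1}{25}\right)^{2} = \frac{1}{625}$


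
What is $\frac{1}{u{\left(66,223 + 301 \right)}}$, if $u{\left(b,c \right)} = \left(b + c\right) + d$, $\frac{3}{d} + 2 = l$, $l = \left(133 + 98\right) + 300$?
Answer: $\frac{529}{312113} \approx 0.0016949$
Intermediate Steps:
$l = 531$ ($l = 231 + 300 = 531$)
$d = \frac{3}{529}$ ($d = \frac{3}{-2 + 531} = \frac{3}{529} \approx 0.0056711$)
$u{\left(b,c \right)} = \frac{3}{529} + b + c$ ($u{\left(b,c \right)} = \left(b + c\right) + \frac{3}{529} = \frac{3}{529} + b + c$)
$\frac{1}{u{\left(66,223 + 301 \right)}} = \frac{1}{\frac{3}{529} + 66 + \left(223 + 301\right)} = \frac{1}{\frac{3}{529} + 66 + 524} = \frac{1}{\frac{312113}{529}} = \frac{529}{312113}$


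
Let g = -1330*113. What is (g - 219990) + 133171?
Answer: -237109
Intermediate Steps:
g = -150290
(g - 219990) + 133171 = (-150290 - 219990) + 133171 = -370280 + 133171 = -237109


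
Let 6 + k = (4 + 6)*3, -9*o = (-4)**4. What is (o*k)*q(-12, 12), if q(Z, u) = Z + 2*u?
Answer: -8192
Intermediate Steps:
o = -256/9 (o = -1/9*(-4)**4 = -1/9*256 = -256/9 ≈ -28.444)
k = 24 (k = -6 + (4 + 6)*3 = -6 + 10*3 = -6 + 30 = 24)
(o*k)*q(-12, 12) = (-256/9*24)*(-12 + 2*12) = -2048*(-12 + 24)/3 = -2048/3*12 = -8192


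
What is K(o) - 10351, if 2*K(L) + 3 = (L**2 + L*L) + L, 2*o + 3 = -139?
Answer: -5347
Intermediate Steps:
o = -71 (o = -3/2 + (1/2)*(-139) = -3/2 - 139/2 = -71)
K(L) = -3/2 + L**2 + L/2 (K(L) = -3/2 + ((L**2 + L*L) + L)/2 = -3/2 + ((L**2 + L**2) + L)/2 = -3/2 + (2*L**2 + L)/2 = -3/2 + (L + 2*L**2)/2 = -3/2 + (L**2 + L/2) = -3/2 + L**2 + L/2)
K(o) - 10351 = (-3/2 + (-71)**2 + (1/2)*(-71)) - 10351 = (-3/2 + 5041 - 71/2) - 10351 = 5004 - 10351 = -5347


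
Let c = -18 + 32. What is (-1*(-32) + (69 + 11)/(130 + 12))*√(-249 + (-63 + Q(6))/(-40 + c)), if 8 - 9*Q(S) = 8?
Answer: 1156*I*√166686/923 ≈ 511.33*I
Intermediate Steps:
Q(S) = 0 (Q(S) = 8/9 - ⅑*8 = 8/9 - 8/9 = 0)
c = 14
(-1*(-32) + (69 + 11)/(130 + 12))*√(-249 + (-63 + Q(6))/(-40 + c)) = (-1*(-32) + (69 + 11)/(130 + 12))*√(-249 + (-63 + 0)/(-40 + 14)) = (32 + 80/142)*√(-249 - 63/(-26)) = (32 + 80*(1/142))*√(-249 - 63*(-1/26)) = (32 + 40/71)*√(-249 + 63/26) = 2312*√(-6411/26)/71 = 2312*(I*√166686/26)/71 = 1156*I*√166686/923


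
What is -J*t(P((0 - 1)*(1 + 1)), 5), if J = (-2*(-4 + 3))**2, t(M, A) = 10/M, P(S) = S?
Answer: 20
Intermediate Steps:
J = 4 (J = (-2*(-1))**2 = 2**2 = 4)
-J*t(P((0 - 1)*(1 + 1)), 5) = -4*10/(((0 - 1)*(1 + 1))) = -4*10/((-1*2)) = -4*10/(-2) = -4*10*(-1/2) = -4*(-5) = -1*(-20) = 20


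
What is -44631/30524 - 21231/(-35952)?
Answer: -11387127/13064272 ≈ -0.87162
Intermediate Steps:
-44631/30524 - 21231/(-35952) = -44631*1/30524 - 21231*(-1/35952) = -44631/30524 + 1011/1712 = -11387127/13064272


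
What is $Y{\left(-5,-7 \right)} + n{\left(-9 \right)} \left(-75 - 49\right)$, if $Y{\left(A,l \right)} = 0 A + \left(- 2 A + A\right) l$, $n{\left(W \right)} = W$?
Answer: $1081$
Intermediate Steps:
$Y{\left(A,l \right)} = - A l$ ($Y{\left(A,l \right)} = 0 + - A l = 0 - A l = - A l$)
$Y{\left(-5,-7 \right)} + n{\left(-9 \right)} \left(-75 - 49\right) = \left(-1\right) \left(-5\right) \left(-7\right) - 9 \left(-75 - 49\right) = -35 - 9 \left(-75 - 49\right) = -35 - -1116 = -35 + 1116 = 1081$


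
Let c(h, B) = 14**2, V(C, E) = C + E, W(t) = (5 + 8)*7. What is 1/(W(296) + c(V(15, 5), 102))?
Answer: 1/287 ≈ 0.0034843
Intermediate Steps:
W(t) = 91 (W(t) = 13*7 = 91)
c(h, B) = 196
1/(W(296) + c(V(15, 5), 102)) = 1/(91 + 196) = 1/287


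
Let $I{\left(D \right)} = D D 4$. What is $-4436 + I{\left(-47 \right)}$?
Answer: $4400$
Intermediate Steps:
$I{\left(D \right)} = 4 D^{2}$ ($I{\left(D \right)} = D^{2} \cdot 4 = 4 D^{2}$)
$-4436 + I{\left(-47 \right)} = -4436 + 4 \left(-47\right)^{2} = -4436 + 4 \cdot 2209 = -4436 + 8836 = 4400$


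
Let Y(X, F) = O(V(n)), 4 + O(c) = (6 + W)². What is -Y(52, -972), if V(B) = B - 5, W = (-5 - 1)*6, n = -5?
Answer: -896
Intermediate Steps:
W = -36 (W = -6*6 = -36)
V(B) = -5 + B
O(c) = 896 (O(c) = -4 + (6 - 36)² = -4 + (-30)² = -4 + 900 = 896)
Y(X, F) = 896
-Y(52, -972) = -1*896 = -896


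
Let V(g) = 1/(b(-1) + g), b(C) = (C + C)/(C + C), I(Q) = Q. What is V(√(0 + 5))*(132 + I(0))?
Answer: -33 + 33*√5 ≈ 40.790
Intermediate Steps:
b(C) = 1 (b(C) = (2*C)/((2*C)) = (2*C)*(1/(2*C)) = 1)
V(g) = 1/(1 + g)
V(√(0 + 5))*(132 + I(0)) = (132 + 0)/(1 + √(0 + 5)) = 132/(1 + √5)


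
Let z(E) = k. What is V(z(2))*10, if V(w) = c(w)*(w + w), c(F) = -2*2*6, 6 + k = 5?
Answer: 480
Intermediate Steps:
k = -1 (k = -6 + 5 = -1)
z(E) = -1
c(F) = -24 (c(F) = -4*6 = -24)
V(w) = -48*w (V(w) = -24*(w + w) = -48*w)
V(z(2))*10 = -48*(-1)*10 = 48*10 = 480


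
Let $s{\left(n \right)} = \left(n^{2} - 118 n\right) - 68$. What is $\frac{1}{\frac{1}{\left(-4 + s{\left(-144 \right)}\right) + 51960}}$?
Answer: $89616$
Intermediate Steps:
$s{\left(n \right)} = -68 + n^{2} - 118 n$
$\frac{1}{\frac{1}{\left(-4 + s{\left(-144 \right)}\right) + 51960}} = \frac{1}{\frac{1}{\left(-4 - \left(-16924 - 20736\right)\right) + 51960}} = \frac{1}{\frac{1}{\left(-4 + \left(-68 + 20736 + 16992\right)\right) + 51960}} = \frac{1}{\frac{1}{\left(-4 + 37660\right) + 51960}} = \frac{1}{\frac{1}{37656 + 51960}} = \frac{1}{\frac{1}{89616}} = 89616$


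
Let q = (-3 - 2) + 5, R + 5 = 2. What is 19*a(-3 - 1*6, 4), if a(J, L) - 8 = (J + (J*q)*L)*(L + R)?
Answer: -19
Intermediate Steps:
R = -3 (R = -5 + 2 = -3)
q = 0 (q = -5 + 5 = 0)
a(J, L) = 8 + J*(-3 + L) (a(J, L) = 8 + (J + (J*0)*L)*(L - 3) = 8 + (J + 0*L)*(-3 + L) = 8 + (J + 0)*(-3 + L) = 8 + J*(-3 + L))
19*a(-3 - 1*6, 4) = 19*(8 - 3*(-3 - 1*6) + (-3 - 1*6)*4) = 19*(8 - 3*(-3 - 6) + (-3 - 6)*4) = 19*(8 - 3*(-9) - 9*4) = 19*(8 + 27 - 36) = 19*(-1) = -19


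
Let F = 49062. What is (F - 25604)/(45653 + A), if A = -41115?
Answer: 11729/2269 ≈ 5.1692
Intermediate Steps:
(F - 25604)/(45653 + A) = (49062 - 25604)/(45653 - 41115) = 23458/4538 = 23458*(1/4538) = 11729/2269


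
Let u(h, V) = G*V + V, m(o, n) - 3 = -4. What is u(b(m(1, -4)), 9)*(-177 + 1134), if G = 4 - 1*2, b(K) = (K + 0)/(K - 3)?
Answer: 25839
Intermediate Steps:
m(o, n) = -1 (m(o, n) = 3 - 4 = -1)
b(K) = K/(-3 + K)
G = 2 (G = 4 - 2 = 2)
u(h, V) = 3*V (u(h, V) = 2*V + V = 3*V)
u(b(m(1, -4)), 9)*(-177 + 1134) = (3*9)*(-177 + 1134) = 27*957 = 25839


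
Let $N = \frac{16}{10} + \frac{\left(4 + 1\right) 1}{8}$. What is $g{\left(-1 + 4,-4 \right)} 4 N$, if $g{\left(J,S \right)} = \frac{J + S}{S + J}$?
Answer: $\frac{89}{10} \approx 8.9$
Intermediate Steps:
$g{\left(J,S \right)} = 1$ ($g{\left(J,S \right)} = \frac{J + S}{J + S} = 1$)
$N = \frac{89}{40}$ ($N = 16 \cdot \frac{1}{10} + 5 \cdot 1 \cdot \frac{1}{8} = \frac{8}{5} + 5 \cdot \frac{1}{8} = \frac{8}{5} + \frac{5}{8} = \frac{89}{40} \approx 2.225$)
$g{\left(-1 + 4,-4 \right)} 4 N = 1 \cdot 4 \cdot \frac{89}{40} = 4 \cdot \frac{89}{40} = \frac{89}{10}$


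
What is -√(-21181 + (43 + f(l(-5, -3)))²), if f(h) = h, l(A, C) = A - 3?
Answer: -2*I*√4989 ≈ -141.27*I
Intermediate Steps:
l(A, C) = -3 + A
-√(-21181 + (43 + f(l(-5, -3)))²) = -√(-21181 + (43 + (-3 - 5))²) = -√(-21181 + (43 - 8)²) = -√(-21181 + 35²) = -√(-21181 + 1225) = -√(-19956) = -2*I*√4989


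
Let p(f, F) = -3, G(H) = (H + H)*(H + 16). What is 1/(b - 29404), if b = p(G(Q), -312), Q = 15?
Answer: -1/29407 ≈ -3.4005e-5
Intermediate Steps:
G(H) = 2*H*(16 + H) (G(H) = (2*H)*(16 + H) = 2*H*(16 + H))
b = -3
1/(b - 29404) = 1/(-3 - 29404) = 1/(-29407) = -1/29407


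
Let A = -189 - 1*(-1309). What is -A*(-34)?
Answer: 38080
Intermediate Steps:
A = 1120 (A = -189 + 1309 = 1120)
-A*(-34) = -1120*(-34) = -1*(-38080) = 38080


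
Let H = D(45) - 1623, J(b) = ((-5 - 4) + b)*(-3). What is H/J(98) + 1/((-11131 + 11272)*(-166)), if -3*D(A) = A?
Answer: 12779587/2083134 ≈ 6.1348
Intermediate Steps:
D(A) = -A/3
J(b) = 27 - 3*b (J(b) = (-9 + b)*(-3) = 27 - 3*b)
H = -1638 (H = -⅓*45 - 1623 = -15 - 1623 = -1638)
H/J(98) + 1/((-11131 + 11272)*(-166)) = -1638/(27 - 3*98) + 1/((-11131 + 11272)*(-166)) = -1638/(27 - 294) - 1/166/141 = -1638/(-267) + (1/141)*(-1/166) = -1638*(-1/267) - 1/23406 = 546/89 - 1/23406 = 12779587/2083134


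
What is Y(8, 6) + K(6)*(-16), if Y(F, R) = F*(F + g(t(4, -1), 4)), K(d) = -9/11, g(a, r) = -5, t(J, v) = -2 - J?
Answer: 408/11 ≈ 37.091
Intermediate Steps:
K(d) = -9/11 (K(d) = -9*1/11 = -9/11)
Y(F, R) = F*(-5 + F) (Y(F, R) = F*(F - 5) = F*(-5 + F))
Y(8, 6) + K(6)*(-16) = 8*(-5 + 8) - 9/11*(-16) = 8*3 + 144/11 = 24 + 144/11 = 408/11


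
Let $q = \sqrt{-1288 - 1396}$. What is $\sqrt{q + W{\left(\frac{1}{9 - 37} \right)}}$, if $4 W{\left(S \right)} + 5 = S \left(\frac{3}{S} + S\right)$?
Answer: $\frac{\sqrt{-1567 + 6272 i \sqrt{671}}}{56} \approx 5.0651 + 5.1142 i$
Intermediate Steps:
$W{\left(S \right)} = - \frac{5}{4} + \frac{S \left(S + \frac{3}{S}\right)}{4}$ ($W{\left(S \right)} = - \frac{5}{4} + \frac{S \left(\frac{3}{S} + S\right)}{4} = - \frac{5}{4} + \frac{S \left(S + \frac{3}{S}\right)}{4}$)
$q = 2 i \sqrt{671}$ ($q = \sqrt{-2684} = 2 i \sqrt{671} \approx 51.807 i$)
$\sqrt{q + W{\left(\frac{1}{9 - 37} \right)}} = \sqrt{2 i \sqrt{671} - \left(\frac{1}{2} - \frac{\left(\frac{1}{9 - 37}\right)^{2}}{4}\right)} = \sqrt{2 i \sqrt{671} - \left(\frac{1}{2} - \frac{\left(\frac{1}{-28}\right)^{2}}{4}\right)} = \sqrt{2 i \sqrt{671} - \left(\frac{1}{2} - \frac{\left(- \frac{1}{28}\right)^{2}}{4}\right)} = \sqrt{2 i \sqrt{671} + \left(- \frac{1}{2} + \frac{1}{4} \cdot \frac{1}{784}\right)} = \sqrt{2 i \sqrt{671} + \left(- \frac{1}{2} + \frac{1}{3136}\right)} = \sqrt{2 i \sqrt{671} - \frac{1567}{3136}} = \sqrt{- \frac{1567}{3136} + 2 i \sqrt{671}}$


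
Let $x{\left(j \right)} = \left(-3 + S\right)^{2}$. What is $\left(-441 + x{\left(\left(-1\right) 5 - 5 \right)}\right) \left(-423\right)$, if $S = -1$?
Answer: $179775$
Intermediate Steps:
$x{\left(j \right)} = 16$ ($x{\left(j \right)} = \left(-3 - 1\right)^{2} = \left(-4\right)^{2} = 16$)
$\left(-441 + x{\left(\left(-1\right) 5 - 5 \right)}\right) \left(-423\right) = \left(-441 + 16\right) \left(-423\right) = \left(-425\right) \left(-423\right) = 179775$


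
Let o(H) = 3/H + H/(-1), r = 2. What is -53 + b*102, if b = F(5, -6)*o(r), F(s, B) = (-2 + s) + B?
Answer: 100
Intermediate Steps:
F(s, B) = -2 + B + s
o(H) = -H + 3/H (o(H) = 3/H + H*(-1) = 3/H - H = -H + 3/H)
b = 3/2 (b = (-2 - 6 + 5)*(-1*2 + 3/2) = -3*(-2 + 3*(½)) = -3*(-2 + 3/2) = -3*(-½) = 3/2 ≈ 1.5000)
-53 + b*102 = -53 + (3/2)*102 = -53 + 153 = 100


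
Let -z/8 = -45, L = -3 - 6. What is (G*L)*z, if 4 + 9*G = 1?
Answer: 1080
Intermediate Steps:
G = -⅓ (G = -4/9 + (⅑)*1 = -4/9 + ⅑ = -⅓ ≈ -0.33333)
L = -9
z = 360 (z = -8*(-45) = 360)
(G*L)*z = -⅓*(-9)*360 = 3*360 = 1080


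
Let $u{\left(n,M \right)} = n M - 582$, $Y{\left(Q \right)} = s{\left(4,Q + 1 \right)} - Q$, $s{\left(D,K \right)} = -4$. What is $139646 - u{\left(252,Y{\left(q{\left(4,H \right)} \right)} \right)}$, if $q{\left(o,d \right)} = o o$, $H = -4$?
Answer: $145268$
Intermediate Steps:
$q{\left(o,d \right)} = o^{2}$
$Y{\left(Q \right)} = -4 - Q$
$u{\left(n,M \right)} = -582 + M n$ ($u{\left(n,M \right)} = M n - 582 = -582 + M n$)
$139646 - u{\left(252,Y{\left(q{\left(4,H \right)} \right)} \right)} = 139646 - \left(-582 + \left(-4 - 4^{2}\right) 252\right) = 139646 - \left(-582 + \left(-4 - 16\right) 252\right) = 139646 - \left(-582 - 5040\right) = 139646 - -5622 = 139646 + 5622 = 145268$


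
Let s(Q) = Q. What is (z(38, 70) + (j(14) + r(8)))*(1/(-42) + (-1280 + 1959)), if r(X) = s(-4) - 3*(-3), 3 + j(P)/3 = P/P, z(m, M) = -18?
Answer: -541823/42 ≈ -12901.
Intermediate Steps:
j(P) = -6 (j(P) = -9 + 3*(P/P) = -9 + 3*1 = -9 + 3 = -6)
r(X) = 5 (r(X) = -4 - 3*(-3) = -4 + 9 = 5)
(z(38, 70) + (j(14) + r(8)))*(1/(-42) + (-1280 + 1959)) = (-18 + (-6 + 5))*(1/(-42) + (-1280 + 1959)) = (-18 - 1)*(-1/42 + 679) = -19*28517/42 = -541823/42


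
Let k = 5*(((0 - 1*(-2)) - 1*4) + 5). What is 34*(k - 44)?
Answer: -986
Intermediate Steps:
k = 15 (k = 5*(((0 + 2) - 4) + 5) = 5*((2 - 4) + 5) = 5*(-2 + 5) = 5*3 = 15)
34*(k - 44) = 34*(15 - 44) = 34*(-29) = -986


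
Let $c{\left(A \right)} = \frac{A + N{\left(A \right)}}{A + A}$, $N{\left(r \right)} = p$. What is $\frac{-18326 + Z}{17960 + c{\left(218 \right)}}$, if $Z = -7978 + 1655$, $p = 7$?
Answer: $- \frac{10746964}{7830785} \approx -1.3724$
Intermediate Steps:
$N{\left(r \right)} = 7$
$Z = -6323$
$c{\left(A \right)} = \frac{7 + A}{2 A}$ ($c{\left(A \right)} = \frac{A + 7}{A + A} = \frac{7 + A}{2 A}$)
$\frac{-18326 + Z}{17960 + c{\left(218 \right)}} = \frac{-18326 - 6323}{17960 + \frac{7 + 218}{2 \cdot 218}} = - \frac{24649}{17960 + \frac{1}{2} \cdot \frac{1}{218} \cdot 225} = - \frac{24649}{17960 + \frac{225}{436}} = - \frac{24649}{\frac{7830785}{436}} = \left(-24649\right) \frac{436}{7830785} = - \frac{10746964}{7830785}$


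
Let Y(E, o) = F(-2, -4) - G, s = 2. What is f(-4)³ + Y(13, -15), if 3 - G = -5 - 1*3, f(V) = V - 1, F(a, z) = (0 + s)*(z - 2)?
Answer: -148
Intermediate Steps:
F(a, z) = -4 + 2*z (F(a, z) = (0 + 2)*(z - 2) = 2*(-2 + z) = -4 + 2*z)
f(V) = -1 + V
G = 11 (G = 3 - (-5 - 1*3) = 3 - (-5 - 3) = 3 - 1*(-8) = 3 + 8 = 11)
Y(E, o) = -23 (Y(E, o) = (-4 + 2*(-4)) - 1*11 = (-4 - 8) - 11 = -12 - 11 = -23)
f(-4)³ + Y(13, -15) = (-1 - 4)³ - 23 = (-5)³ - 23 = -125 - 23 = -148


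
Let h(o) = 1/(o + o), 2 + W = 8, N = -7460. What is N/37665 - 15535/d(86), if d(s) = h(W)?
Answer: -1404303352/7533 ≈ -1.8642e+5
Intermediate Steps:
W = 6 (W = -2 + 8 = 6)
h(o) = 1/(2*o)
d(s) = 1/12 (d(s) = (½)/6 = (½)*(⅙) = 1/12)
N/37665 - 15535/d(86) = -7460/37665 - 15535/1/12 = -7460*1/37665 - 15535*12 = -1492/7533 - 186420 = -1404303352/7533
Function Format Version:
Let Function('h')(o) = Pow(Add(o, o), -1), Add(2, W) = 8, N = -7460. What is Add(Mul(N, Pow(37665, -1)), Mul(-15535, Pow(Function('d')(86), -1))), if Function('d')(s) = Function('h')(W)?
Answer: Rational(-1404303352, 7533) ≈ -1.8642e+5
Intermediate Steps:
W = 6 (W = Add(-2, 8) = 6)
Function('h')(o) = Mul(Rational(1, 2), Pow(o, -1)) (Function('h')(o) = Pow(Mul(2, o), -1) = Mul(Rational(1, 2), Pow(o, -1)))
Function('d')(s) = Rational(1, 12) (Function('d')(s) = Mul(Rational(1, 2), Pow(6, -1)) = Mul(Rational(1, 2), Rational(1, 6)) = Rational(1, 12))
Add(Mul(N, Pow(37665, -1)), Mul(-15535, Pow(Function('d')(86), -1))) = Add(Mul(-7460, Pow(37665, -1)), Mul(-15535, Pow(Rational(1, 12), -1))) = Add(Mul(-7460, Rational(1, 37665)), Mul(-15535, 12)) = Add(Rational(-1492, 7533), -186420) = Rational(-1404303352, 7533)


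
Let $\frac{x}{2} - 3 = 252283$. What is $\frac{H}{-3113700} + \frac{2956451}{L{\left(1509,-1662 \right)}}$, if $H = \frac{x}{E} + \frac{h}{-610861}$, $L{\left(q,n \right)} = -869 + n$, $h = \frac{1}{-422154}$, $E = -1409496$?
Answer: $- \frac{34854059976830690768050096733}{29838352068084697729460550} \approx -1168.1$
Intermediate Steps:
$x = 504572$ ($x = 6 + 2 \cdot 252283 = 6 + 504566 = 504572$)
$h = - \frac{1}{422154} \approx -2.3688 \cdot 10^{-6}$
$H = - \frac{2710785892398214}{7572441340845513}$ ($H = \frac{504572}{-1409496} - \frac{1}{422154 \left(-610861\right)} = 504572 \left(- \frac{1}{1409496}\right) - - \frac{1}{257877414594} = - \frac{126143}{352374} + \frac{1}{257877414594} = - \frac{2710785892398214}{7572441340845513} \approx -0.35798$)
$\frac{H}{-3113700} + \frac{2956451}{L{\left(1509,-1662 \right)}} = - \frac{2710785892398214}{7572441340845513 \left(-3113700\right)} + \frac{2956451}{-869 - 1662} = \left(- \frac{2710785892398214}{7572441340845513}\right) \left(- \frac{1}{3113700}\right) + \frac{2956451}{-2531} = \frac{1355392946199107}{11789155301495336914050} + 2956451 \left(- \frac{1}{2531}\right) = \frac{1355392946199107}{11789155301495336914050} - \frac{2956451}{2531} = - \frac{34854059976830690768050096733}{29838352068084697729460550}$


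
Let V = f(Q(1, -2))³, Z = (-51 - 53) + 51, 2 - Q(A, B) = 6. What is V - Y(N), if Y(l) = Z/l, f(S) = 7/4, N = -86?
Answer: 13053/2752 ≈ 4.7431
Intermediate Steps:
Q(A, B) = -4 (Q(A, B) = 2 - 1*6 = 2 - 6 = -4)
Z = -53 (Z = -104 + 51 = -53)
f(S) = 7/4 (f(S) = 7*(¼) = 7/4)
V = 343/64 (V = (7/4)³ = 343/64 ≈ 5.3594)
Y(l) = -53/l
V - Y(N) = 343/64 - (-53)/(-86) = 343/64 - (-53)*(-1)/86 = 343/64 - 1*53/86 = 343/64 - 53/86 = 13053/2752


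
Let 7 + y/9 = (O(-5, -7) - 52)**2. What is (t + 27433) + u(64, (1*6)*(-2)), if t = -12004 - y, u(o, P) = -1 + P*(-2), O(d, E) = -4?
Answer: -12709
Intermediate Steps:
u(o, P) = -1 - 2*P
y = 28161 (y = -63 + 9*(-4 - 52)**2 = -63 + 9*(-56)**2 = -63 + 9*3136 = -63 + 28224 = 28161)
t = -40165 (t = -12004 - 1*28161 = -12004 - 28161 = -40165)
(t + 27433) + u(64, (1*6)*(-2)) = (-40165 + 27433) + (-1 - 2*1*6*(-2)) = -12732 + (-1 - 12*(-2)) = -12732 + (-1 - 2*(-12)) = -12732 + (-1 + 24) = -12732 + 23 = -12709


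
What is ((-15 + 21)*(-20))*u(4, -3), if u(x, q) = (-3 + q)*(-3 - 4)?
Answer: -5040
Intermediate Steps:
u(x, q) = 21 - 7*q (u(x, q) = (-3 + q)*(-7) = 21 - 7*q)
((-15 + 21)*(-20))*u(4, -3) = ((-15 + 21)*(-20))*(21 - 7*(-3)) = (6*(-20))*(21 + 21) = -120*42 = -5040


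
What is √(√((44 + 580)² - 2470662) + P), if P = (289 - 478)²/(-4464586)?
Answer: √(-66422106 + 24905282988*I*√231254)/91114 ≈ 26.858 + 26.858*I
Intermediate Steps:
P = -729/91114 (P = (-189)²*(-1/4464586) = 35721*(-1/4464586) = -729/91114 ≈ -0.0080010)
√(√((44 + 580)² - 2470662) + P) = √(√((44 + 580)² - 2470662) - 729/91114) = √(√(624² - 2470662) - 729/91114) = √(√(389376 - 2470662) - 729/91114) = √(√(-2081286) - 729/91114) = √(3*I*√231254 - 729/91114) = √(-729/91114 + 3*I*√231254)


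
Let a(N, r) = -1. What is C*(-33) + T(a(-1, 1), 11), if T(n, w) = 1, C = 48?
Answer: -1583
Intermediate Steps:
C*(-33) + T(a(-1, 1), 11) = 48*(-33) + 1 = -1584 + 1 = -1583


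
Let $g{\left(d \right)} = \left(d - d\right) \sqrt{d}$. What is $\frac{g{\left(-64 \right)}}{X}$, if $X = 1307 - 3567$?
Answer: $0$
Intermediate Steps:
$g{\left(d \right)} = 0$ ($g{\left(d \right)} = 0 \sqrt{d} = 0$)
$X = -2260$
$\frac{g{\left(-64 \right)}}{X} = \frac{0}{-2260} = 0 \left(- \frac{1}{2260}\right) = 0$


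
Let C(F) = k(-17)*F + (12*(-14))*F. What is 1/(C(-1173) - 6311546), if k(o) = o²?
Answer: -1/6453479 ≈ -1.5496e-7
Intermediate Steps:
C(F) = 121*F (C(F) = (-17)²*F + (12*(-14))*F = 289*F - 168*F = 121*F)
1/(C(-1173) - 6311546) = 1/(121*(-1173) - 6311546) = 1/(-141933 - 6311546) = 1/(-6453479) = -1/6453479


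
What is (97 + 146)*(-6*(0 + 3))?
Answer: -4374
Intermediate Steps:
(97 + 146)*(-6*(0 + 3)) = 243*(-6*3) = 243*(-18) = -4374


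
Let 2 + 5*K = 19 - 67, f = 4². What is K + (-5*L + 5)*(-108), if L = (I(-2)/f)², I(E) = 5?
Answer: -31825/64 ≈ -497.27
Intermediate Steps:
f = 16
K = -10 (K = -⅖ + (19 - 67)/5 = -⅖ + (⅕)*(-48) = -⅖ - 48/5 = -10)
L = 25/256 (L = (5/16)² = 25/256 ≈ 0.097656)
K + (-5*L + 5)*(-108) = -10 + (-5*25/256 + 5)*(-108) = -10 + (-125/256 + 5)*(-108) = -10 + (1155/256)*(-108) = -10 - 31185/64 = -31825/64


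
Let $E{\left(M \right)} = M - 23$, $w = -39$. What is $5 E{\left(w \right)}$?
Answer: $-310$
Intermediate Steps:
$E{\left(M \right)} = -23 + M$ ($E{\left(M \right)} = M - 23 = -23 + M$)
$5 E{\left(w \right)} = 5 \left(-23 - 39\right) = 5 \left(-62\right) = -310$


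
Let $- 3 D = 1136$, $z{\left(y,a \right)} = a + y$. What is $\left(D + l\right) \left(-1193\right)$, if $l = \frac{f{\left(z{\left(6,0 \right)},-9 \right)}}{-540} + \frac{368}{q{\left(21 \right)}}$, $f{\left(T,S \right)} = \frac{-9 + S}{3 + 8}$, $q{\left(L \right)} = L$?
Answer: $\frac{995239969}{2310} \approx 4.3084 \cdot 10^{5}$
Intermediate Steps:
$D = - \frac{1136}{3}$ ($D = \left(- \frac{1}{3}\right) 1136 = - \frac{1136}{3} \approx -378.67$)
$f{\left(T,S \right)} = - \frac{9}{11} + \frac{S}{11}$ ($f{\left(T,S \right)} = \frac{-9 + S}{11} = \left(-9 + S\right) \frac{1}{11} = - \frac{9}{11} + \frac{S}{11}$)
$l = \frac{40487}{2310}$ ($l = \frac{- \frac{9}{11} + \frac{1}{11} \left(-9\right)}{-540} + \frac{368}{21} = \left(- \frac{9}{11} - \frac{9}{11}\right) \left(- \frac{1}{540}\right) + 368 \cdot \frac{1}{21} = \left(- \frac{18}{11}\right) \left(- \frac{1}{540}\right) + \frac{368}{21} = \frac{1}{330} + \frac{368}{21} = \frac{40487}{2310} \approx 17.527$)
$\left(D + l\right) \left(-1193\right) = \left(- \frac{1136}{3} + \frac{40487}{2310}\right) \left(-1193\right) = \left(- \frac{834233}{2310}\right) \left(-1193\right) = \frac{995239969}{2310}$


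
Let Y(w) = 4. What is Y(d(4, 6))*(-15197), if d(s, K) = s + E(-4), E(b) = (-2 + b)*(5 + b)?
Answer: -60788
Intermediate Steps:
d(s, K) = -6 + s (d(s, K) = s + (-10 + (-4)**2 + 3*(-4)) = s + (-10 + 16 - 12) = s - 6 = -6 + s)
Y(d(4, 6))*(-15197) = 4*(-15197) = -60788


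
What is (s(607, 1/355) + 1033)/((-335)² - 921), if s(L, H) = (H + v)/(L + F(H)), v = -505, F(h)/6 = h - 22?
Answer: 174016549/18769304824 ≈ 0.0092713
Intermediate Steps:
F(h) = -132 + 6*h (F(h) = 6*(h - 22) = 6*(-22 + h) = -132 + 6*h)
s(L, H) = (-505 + H)/(-132 + L + 6*H) (s(L, H) = (H - 505)/(L + (-132 + 6*H)) = (-505 + H)/(-132 + L + 6*H))
(s(607, 1/355) + 1033)/((-335)² - 921) = ((-505 + 1/355)/(-132 + 607 + 6/355) + 1033)/((-335)² - 921) = ((-505 + 1/355)/(-132 + 607 + 6*(1/355)) + 1033)/(112225 - 921) = (-179274/355/(-132 + 607 + 6/355) + 1033)/111304 = (-179274/355/(168631/355) + 1033)*(1/111304) = ((355/168631)*(-179274/355) + 1033)*(1/111304) = (-179274/168631 + 1033)*(1/111304) = (174016549/168631)*(1/111304) = 174016549/18769304824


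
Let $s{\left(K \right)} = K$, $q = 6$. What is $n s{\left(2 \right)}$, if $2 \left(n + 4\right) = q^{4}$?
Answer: $1288$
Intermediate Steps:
$n = 644$ ($n = -4 + \frac{6^{4}}{2} = -4 + \frac{1}{2} \cdot 1296 = -4 + 648 = 644$)
$n s{\left(2 \right)} = 644 \cdot 2 = 1288$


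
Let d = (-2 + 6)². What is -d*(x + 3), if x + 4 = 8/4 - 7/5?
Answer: 32/5 ≈ 6.4000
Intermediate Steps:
d = 16 (d = 4² = 16)
x = -17/5 (x = -4 + (8/4 - 7/5) = -4 + (8*(¼) - 7*⅕) = -4 + (2 - 7/5) = -4 + ⅗ = -17/5 ≈ -3.4000)
-d*(x + 3) = -16*(-17/5 + 3) = -16*(-2)/5 = -1*(-32/5) = 32/5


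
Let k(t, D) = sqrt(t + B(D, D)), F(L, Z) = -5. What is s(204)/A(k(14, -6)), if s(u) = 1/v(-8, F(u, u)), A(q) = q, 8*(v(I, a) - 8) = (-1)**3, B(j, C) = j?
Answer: 2*sqrt(2)/63 ≈ 0.044896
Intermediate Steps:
k(t, D) = sqrt(D + t) (k(t, D) = sqrt(t + D) = sqrt(D + t))
v(I, a) = 63/8 (v(I, a) = 8 + (1/8)*(-1)**3 = 8 + (1/8)*(-1) = 8 - 1/8 = 63/8)
s(u) = 8/63 (s(u) = 1/(63/8) = 8/63)
s(204)/A(k(14, -6)) = 8/(63*(sqrt(-6 + 14))) = 8/(63*(sqrt(8))) = 8/(63*((2*sqrt(2)))) = 8*(sqrt(2)/4)/63 = 2*sqrt(2)/63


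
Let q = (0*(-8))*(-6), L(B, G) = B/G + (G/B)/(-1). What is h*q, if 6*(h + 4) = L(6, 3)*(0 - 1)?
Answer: 0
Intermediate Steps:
L(B, G) = B/G - G/B (L(B, G) = B/G + (G/B)*(-1) = B/G - G/B)
h = -17/4 (h = -4 + ((6/3 - 1*3/6)*(0 - 1))/6 = -4 + ((6*(⅓) - 1*3*⅙)*(-1))/6 = -4 + ((2 - ½)*(-1))/6 = -4 + ((3/2)*(-1))/6 = -4 + (⅙)*(-3/2) = -4 - ¼ = -17/4 ≈ -4.2500)
q = 0 (q = 0*(-6) = 0)
h*q = -17/4*0 = 0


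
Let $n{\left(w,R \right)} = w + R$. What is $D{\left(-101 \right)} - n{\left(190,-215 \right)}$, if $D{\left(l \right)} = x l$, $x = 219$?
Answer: $-22094$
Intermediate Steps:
$n{\left(w,R \right)} = R + w$
$D{\left(l \right)} = 219 l$
$D{\left(-101 \right)} - n{\left(190,-215 \right)} = 219 \left(-101\right) - \left(-215 + 190\right) = -22119 - -25 = -22119 + 25 = -22094$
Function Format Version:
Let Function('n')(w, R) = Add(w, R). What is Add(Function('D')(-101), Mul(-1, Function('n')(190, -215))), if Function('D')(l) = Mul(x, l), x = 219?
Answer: -22094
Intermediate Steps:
Function('n')(w, R) = Add(R, w)
Function('D')(l) = Mul(219, l)
Add(Function('D')(-101), Mul(-1, Function('n')(190, -215))) = Add(Mul(219, -101), Mul(-1, Add(-215, 190))) = Add(-22119, Mul(-1, -25)) = Add(-22119, 25) = -22094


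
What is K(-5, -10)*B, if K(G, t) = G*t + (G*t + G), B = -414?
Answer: -39330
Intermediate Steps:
K(G, t) = G + 2*G*t (K(G, t) = G*t + (G + G*t) = G + 2*G*t)
K(-5, -10)*B = -5*(1 + 2*(-10))*(-414) = -5*(1 - 20)*(-414) = -5*(-19)*(-414) = 95*(-414) = -39330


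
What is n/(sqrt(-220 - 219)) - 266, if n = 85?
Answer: -266 - 85*I*sqrt(439)/439 ≈ -266.0 - 4.0568*I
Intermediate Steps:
n/(sqrt(-220 - 219)) - 266 = 85/sqrt(-220 - 219) - 266 = 85/sqrt(-439) - 266 = 85/(I*sqrt(439)) - 266 = -I*sqrt(439)/439*85 - 266 = -85*I*sqrt(439)/439 - 266 = -266 - 85*I*sqrt(439)/439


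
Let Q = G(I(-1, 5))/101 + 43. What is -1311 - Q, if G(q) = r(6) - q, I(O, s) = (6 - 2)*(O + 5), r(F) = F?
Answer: -136744/101 ≈ -1353.9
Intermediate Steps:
I(O, s) = 20 + 4*O (I(O, s) = 4*(5 + O) = 20 + 4*O)
G(q) = 6 - q
Q = 4333/101 (Q = (6 - (20 + 4*(-1)))/101 + 43 = (6 - (20 - 4))*(1/101) + 43 = (6 - 1*16)*(1/101) + 43 = (6 - 16)*(1/101) + 43 = -10*1/101 + 43 = -10/101 + 43 = 4333/101 ≈ 42.901)
-1311 - Q = -1311 - 1*4333/101 = -1311 - 4333/101 = -136744/101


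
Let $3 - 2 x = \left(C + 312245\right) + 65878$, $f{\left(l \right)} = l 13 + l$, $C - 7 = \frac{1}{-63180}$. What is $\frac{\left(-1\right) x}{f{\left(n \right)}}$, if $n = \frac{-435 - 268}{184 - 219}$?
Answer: $\frac{23890063859}{35532432} \approx 672.35$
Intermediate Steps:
$n = \frac{703}{35}$ ($n = - \frac{703}{-35} = \left(-703\right) \left(- \frac{1}{35}\right) = \frac{703}{35} \approx 20.086$)
$C = \frac{442259}{63180}$ ($C = 7 + \frac{1}{-63180} = 7 - \frac{1}{63180} = \frac{442259}{63180} \approx 7.0$)
$f{\left(l \right)} = 14 l$ ($f{\left(l \right)} = 13 l + l = 14 l$)
$x = - \frac{23890063859}{126360}$ ($x = \frac{3}{2} - \frac{\left(\frac{442259}{63180} + 312245\right) + 65878}{2} = \frac{3}{2} - \frac{\frac{19728081359}{63180} + 65878}{2} = \frac{3}{2} - \frac{23890253399}{126360} = - \frac{23890063859}{126360} \approx -1.8906 \cdot 10^{5}$)
$\frac{\left(-1\right) x}{f{\left(n \right)}} = \frac{\left(-1\right) \left(- \frac{23890063859}{126360}\right)}{14 \cdot \frac{703}{35}} = \frac{23890063859}{126360 \cdot \frac{1406}{5}} = \frac{23890063859}{126360} \cdot \frac{5}{1406} = \frac{23890063859}{35532432}$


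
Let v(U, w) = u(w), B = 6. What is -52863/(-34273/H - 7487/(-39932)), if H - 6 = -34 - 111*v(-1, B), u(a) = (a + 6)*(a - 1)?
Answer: -3529467128352/354665623 ≈ -9951.5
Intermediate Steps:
u(a) = (-1 + a)*(6 + a) (u(a) = (6 + a)*(-1 + a) = (-1 + a)*(6 + a))
v(U, w) = -6 + w² + 5*w
H = -6688 (H = 6 + (-34 - 111*(-6 + 6² + 5*6)) = 6 + (-34 - 111*(-6 + 36 + 30)) = 6 + (-34 - 111*60) = 6 + (-34 - 6660) = 6 - 6694 = -6688)
-52863/(-34273/H - 7487/(-39932)) = -52863/(-34273/(-6688) - 7487/(-39932)) = -52863/(-34273*(-1/6688) - 7487*(-1/39932)) = -52863/(34273/6688 + 7487/39932) = -52863/354665623/66766304 = -52863*66766304/354665623 = -3529467128352/354665623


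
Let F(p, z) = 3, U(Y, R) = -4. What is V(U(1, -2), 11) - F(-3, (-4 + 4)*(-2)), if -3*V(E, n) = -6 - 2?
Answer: -1/3 ≈ -0.33333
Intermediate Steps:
V(E, n) = 8/3 (V(E, n) = -(-6 - 2)/3 = -1/3*(-8) = 8/3)
V(U(1, -2), 11) - F(-3, (-4 + 4)*(-2)) = 8/3 - 1*3 = 8/3 - 3 = -1/3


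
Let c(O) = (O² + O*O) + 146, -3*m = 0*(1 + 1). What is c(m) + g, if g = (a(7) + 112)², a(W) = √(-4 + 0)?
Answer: 12686 + 448*I ≈ 12686.0 + 448.0*I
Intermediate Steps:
a(W) = 2*I (a(W) = √(-4) = 2*I)
m = 0 (m = -0*(1 + 1) = -0*2 = -⅓*0 = 0)
c(O) = 146 + 2*O² (c(O) = (O² + O²) + 146 = 2*O² + 146 = 146 + 2*O²)
g = (112 + 2*I)² (g = (2*I + 112)² = (112 + 2*I)² ≈ 12540.0 + 448.0*I)
c(m) + g = (146 + 2*0²) + (12540 + 448*I) = (146 + 2*0) + (12540 + 448*I) = (146 + 0) + (12540 + 448*I) = 146 + (12540 + 448*I) = 12686 + 448*I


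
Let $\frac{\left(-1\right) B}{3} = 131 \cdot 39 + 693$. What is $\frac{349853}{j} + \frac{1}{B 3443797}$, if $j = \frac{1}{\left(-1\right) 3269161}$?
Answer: $- \frac{68558046490016924989807}{59942730582} \approx -1.1437 \cdot 10^{12}$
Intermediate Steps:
$B = -17406$ ($B = - 3 \left(131 \cdot 39 + 693\right) = - 3 \left(5109 + 693\right) = \left(-3\right) 5802 = -17406$)
$j = - \frac{1}{3269161}$ ($j = \frac{1}{-3269161} = - \frac{1}{3269161} \approx -3.0589 \cdot 10^{-7}$)
$\frac{349853}{j} + \frac{1}{B 3443797} = \frac{349853}{- \frac{1}{3269161}} + \frac{1}{\left(-17406\right) 3443797} = 349853 \left(-3269161\right) - \frac{1}{59942730582} = -1143725783333 - \frac{1}{59942730582} = - \frac{68558046490016924989807}{59942730582}$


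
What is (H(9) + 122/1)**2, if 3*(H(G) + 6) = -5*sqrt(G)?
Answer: 12321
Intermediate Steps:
H(G) = -6 - 5*sqrt(G)/3 (H(G) = -6 + (-5*sqrt(G))/3 = -6 - 5*sqrt(G)/3)
(H(9) + 122/1)**2 = ((-6 - 5*sqrt(9)/3) + 122/1)**2 = ((-6 - 5/3*3) + 122*1)**2 = ((-6 - 5) + 122)**2 = (-11 + 122)**2 = 111**2 = 12321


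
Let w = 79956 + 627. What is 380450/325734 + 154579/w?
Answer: 4500524352/1458256829 ≈ 3.0862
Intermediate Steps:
w = 80583
380450/325734 + 154579/w = 380450/325734 + 154579/80583 = 380450*(1/325734) + 154579*(1/80583) = 190225/162867 + 154579/80583 = 4500524352/1458256829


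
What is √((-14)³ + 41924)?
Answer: 2*√9795 ≈ 197.94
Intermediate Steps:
√((-14)³ + 41924) = √(-2744 + 41924) = √39180 = 2*√9795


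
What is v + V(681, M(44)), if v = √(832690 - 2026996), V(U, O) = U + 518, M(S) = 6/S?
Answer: 1199 + I*√1194306 ≈ 1199.0 + 1092.8*I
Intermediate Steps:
V(U, O) = 518 + U
v = I*√1194306 (v = √(-1194306) = I*√1194306 ≈ 1092.8*I)
v + V(681, M(44)) = I*√1194306 + (518 + 681) = I*√1194306 + 1199 = 1199 + I*√1194306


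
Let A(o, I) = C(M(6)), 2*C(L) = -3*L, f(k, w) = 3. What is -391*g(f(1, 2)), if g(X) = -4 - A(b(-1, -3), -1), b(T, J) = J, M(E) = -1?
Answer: 4301/2 ≈ 2150.5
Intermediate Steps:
C(L) = -3*L/2 (C(L) = (-3*L)/2 = -3*L/2)
A(o, I) = 3/2 (A(o, I) = -3/2*(-1) = 3/2)
g(X) = -11/2 (g(X) = -4 - 1*3/2 = -4 - 3/2 = -11/2)
-391*g(f(1, 2)) = -391*(-11/2) = 4301/2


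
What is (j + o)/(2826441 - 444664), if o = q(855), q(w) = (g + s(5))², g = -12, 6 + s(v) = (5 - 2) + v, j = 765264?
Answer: 765364/2381777 ≈ 0.32134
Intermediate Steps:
s(v) = -3 + v (s(v) = -6 + ((5 - 2) + v) = -6 + (3 + v) = -3 + v)
q(w) = 100 (q(w) = (-12 + (-3 + 5))² = (-12 + 2)² = (-10)² = 100)
o = 100
(j + o)/(2826441 - 444664) = (765264 + 100)/(2826441 - 444664) = 765364/2381777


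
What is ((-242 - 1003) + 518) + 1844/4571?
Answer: -3321273/4571 ≈ -726.60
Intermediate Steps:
((-242 - 1003) + 518) + 1844/4571 = (-1245 + 518) + 1844*(1/4571) = -727 + 1844/4571 = -3321273/4571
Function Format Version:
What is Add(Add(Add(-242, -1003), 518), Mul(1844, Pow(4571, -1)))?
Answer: Rational(-3321273, 4571) ≈ -726.60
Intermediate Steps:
Add(Add(Add(-242, -1003), 518), Mul(1844, Pow(4571, -1))) = Add(Add(-1245, 518), Mul(1844, Rational(1, 4571))) = Add(-727, Rational(1844, 4571)) = Rational(-3321273, 4571)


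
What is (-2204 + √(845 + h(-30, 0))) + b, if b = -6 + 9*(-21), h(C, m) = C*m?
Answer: -2399 + 13*√5 ≈ -2369.9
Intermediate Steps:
b = -195 (b = -6 - 189 = -195)
(-2204 + √(845 + h(-30, 0))) + b = (-2204 + √(845 - 30*0)) - 195 = (-2204 + √(845 + 0)) - 195 = (-2204 + √845) - 195 = (-2204 + 13*√5) - 195 = -2399 + 13*√5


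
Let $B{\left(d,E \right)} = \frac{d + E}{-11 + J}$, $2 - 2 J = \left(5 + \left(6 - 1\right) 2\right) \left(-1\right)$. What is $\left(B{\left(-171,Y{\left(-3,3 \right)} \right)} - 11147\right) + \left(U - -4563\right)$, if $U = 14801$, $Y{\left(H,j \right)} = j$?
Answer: $\frac{41421}{5} \approx 8284.2$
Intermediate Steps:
$J = \frac{17}{2}$ ($J = 1 - \frac{\left(5 + \left(6 - 1\right) 2\right) \left(-1\right)}{2} = 1 - \frac{\left(5 + 5 \cdot 2\right) \left(-1\right)}{2} = 1 - \frac{\left(5 + 10\right) \left(-1\right)}{2} = 1 - \frac{15 \left(-1\right)}{2} = 1 - - \frac{15}{2} = 1 + \frac{15}{2} = \frac{17}{2} \approx 8.5$)
$B{\left(d,E \right)} = - \frac{2 E}{5} - \frac{2 d}{5}$ ($B{\left(d,E \right)} = \frac{d + E}{-11 + \frac{17}{2}} = \frac{E + d}{- \frac{5}{2}} = \left(E + d\right) \left(- \frac{2}{5}\right) = - \frac{2 E}{5} - \frac{2 d}{5}$)
$\left(B{\left(-171,Y{\left(-3,3 \right)} \right)} - 11147\right) + \left(U - -4563\right) = \left(\left(\left(- \frac{2}{5}\right) 3 - - \frac{342}{5}\right) - 11147\right) + \left(14801 - -4563\right) = \left(\left(- \frac{6}{5} + \frac{342}{5}\right) - 11147\right) + \left(14801 + 4563\right) = \left(\frac{336}{5} - 11147\right) + 19364 = - \frac{55399}{5} + 19364 = \frac{41421}{5}$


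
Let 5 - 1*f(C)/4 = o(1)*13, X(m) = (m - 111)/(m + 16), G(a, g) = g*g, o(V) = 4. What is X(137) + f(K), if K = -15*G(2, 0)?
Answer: -28738/153 ≈ -187.83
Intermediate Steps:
G(a, g) = g²
K = 0 (K = -15*0² = -15*0 = 0)
X(m) = (-111 + m)/(16 + m)
f(C) = -188 (f(C) = 20 - 16*13 = 20 - 4*52 = 20 - 208 = -188)
X(137) + f(K) = (-111 + 137)/(16 + 137) - 188 = 26/153 - 188 = -28738/153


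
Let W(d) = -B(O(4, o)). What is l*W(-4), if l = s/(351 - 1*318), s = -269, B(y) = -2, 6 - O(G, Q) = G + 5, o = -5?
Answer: -538/33 ≈ -16.303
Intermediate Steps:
O(G, Q) = 1 - G (O(G, Q) = 6 - (G + 5) = 6 - (5 + G) = 6 + (-5 - G) = 1 - G)
W(d) = 2 (W(d) = -1*(-2) = 2)
l = -269/33 (l = -269/(351 - 1*318) = -269/(351 - 318) = -269/33 ≈ -8.1515)
l*W(-4) = -269/33*2 = -538/33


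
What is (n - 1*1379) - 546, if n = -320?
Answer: -2245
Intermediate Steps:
(n - 1*1379) - 546 = (-320 - 1*1379) - 546 = (-320 - 1379) - 546 = -1699 - 546 = -2245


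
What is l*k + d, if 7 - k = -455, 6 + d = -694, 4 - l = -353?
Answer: 164234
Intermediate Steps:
l = 357 (l = 4 - 1*(-353) = 4 + 353 = 357)
d = -700 (d = -6 - 694 = -700)
k = 462 (k = 7 - 1*(-455) = 7 + 455 = 462)
l*k + d = 357*462 - 700 = 164934 - 700 = 164234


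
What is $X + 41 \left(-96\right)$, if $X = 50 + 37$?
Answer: $-3849$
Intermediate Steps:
$X = 87$
$X + 41 \left(-96\right) = 87 + 41 \left(-96\right) = 87 - 3936 = -3849$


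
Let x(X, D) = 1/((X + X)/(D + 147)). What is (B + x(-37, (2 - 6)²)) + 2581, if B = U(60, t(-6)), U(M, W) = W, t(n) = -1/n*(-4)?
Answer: 572345/222 ≈ 2578.1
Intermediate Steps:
t(n) = 4/n
B = -⅔ (B = 4/(-6) = 4*(-⅙) = -⅔ ≈ -0.66667)
x(X, D) = (147 + D)/(2*X) (x(X, D) = 1/((2*X)/(147 + D)) = 1/(2*X/(147 + D)) = (147 + D)/(2*X))
(B + x(-37, (2 - 6)²)) + 2581 = (-⅔ + (½)*(147 + (2 - 6)²)/(-37)) + 2581 = (-⅔ + (½)*(-1/37)*(147 + (-4)²)) + 2581 = (-⅔ + (½)*(-1/37)*(147 + 16)) + 2581 = (-⅔ + (½)*(-1/37)*163) + 2581 = (-⅔ - 163/74) + 2581 = -637/222 + 2581 = 572345/222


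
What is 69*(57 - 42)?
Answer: 1035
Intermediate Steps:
69*(57 - 42) = 69*15 = 1035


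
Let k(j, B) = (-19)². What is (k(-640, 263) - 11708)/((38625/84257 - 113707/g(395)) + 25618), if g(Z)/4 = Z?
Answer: -1510581402820/3400903821881 ≈ -0.44417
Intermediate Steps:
g(Z) = 4*Z
k(j, B) = 361
(k(-640, 263) - 11708)/((38625/84257 - 113707/g(395)) + 25618) = (361 - 11708)/((38625/84257 - 113707/(4*395)) + 25618) = -11347/((38625*(1/84257) - 113707/1580) + 25618) = -11347/((38625/84257 - 113707*1/1580) + 25618) = -11347/((38625/84257 - 113707/1580) + 25618) = -11347/(-9519583199/133126060 + 25618) = -11347/3400903821881/133126060 = -11347*133126060/3400903821881 = -1510581402820/3400903821881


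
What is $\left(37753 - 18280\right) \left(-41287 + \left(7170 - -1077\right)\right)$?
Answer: $-643387920$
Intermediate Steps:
$\left(37753 - 18280\right) \left(-41287 + \left(7170 - -1077\right)\right) = 19473 \left(-41287 + \left(7170 + 1077\right)\right) = 19473 \left(-41287 + 8247\right) = 19473 \left(-33040\right) = -643387920$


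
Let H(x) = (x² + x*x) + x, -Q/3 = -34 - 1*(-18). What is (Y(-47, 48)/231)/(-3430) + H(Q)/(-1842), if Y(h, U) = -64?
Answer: -307414216/121622655 ≈ -2.5276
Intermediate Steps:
Q = 48 (Q = -3*(-34 - 1*(-18)) = -3*(-34 + 18) = -3*(-16) = 48)
H(x) = x + 2*x² (H(x) = (x² + x²) + x = 2*x² + x = x + 2*x²)
(Y(-47, 48)/231)/(-3430) + H(Q)/(-1842) = -64/231/(-3430) + (48*(1 + 2*48))/(-1842) = -64*1/231*(-1/3430) + (48*(1 + 96))*(-1/1842) = -64/231*(-1/3430) + (48*97)*(-1/1842) = 32/396165 + 4656*(-1/1842) = 32/396165 - 776/307 = -307414216/121622655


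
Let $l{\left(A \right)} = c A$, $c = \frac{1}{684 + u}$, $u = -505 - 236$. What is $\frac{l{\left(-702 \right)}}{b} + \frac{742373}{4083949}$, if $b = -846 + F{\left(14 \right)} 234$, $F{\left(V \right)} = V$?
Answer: $\frac{1957278082}{10475329185} \approx 0.18685$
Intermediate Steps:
$u = -741$
$c = - \frac{1}{57}$ ($c = \frac{1}{684 - 741} = \frac{1}{-57} = - \frac{1}{57} \approx -0.017544$)
$b = 2430$ ($b = -846 + 14 \cdot 234 = -846 + 3276 = 2430$)
$l{\left(A \right)} = - \frac{A}{57}$
$\frac{l{\left(-702 \right)}}{b} + \frac{742373}{4083949} = \frac{\left(- \frac{1}{57}\right) \left(-702\right)}{2430} + \frac{742373}{4083949} = \frac{234}{19} \cdot \frac{1}{2430} + 742373 \cdot \frac{1}{4083949} = \frac{13}{2565} + \frac{742373}{4083949} = \frac{1957278082}{10475329185}$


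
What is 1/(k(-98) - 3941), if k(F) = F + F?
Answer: -1/4137 ≈ -0.00024172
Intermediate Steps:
k(F) = 2*F
1/(k(-98) - 3941) = 1/(2*(-98) - 3941) = 1/(-196 - 3941) = 1/(-4137) = -1/4137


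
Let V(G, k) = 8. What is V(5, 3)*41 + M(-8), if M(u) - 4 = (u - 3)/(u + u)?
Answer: 5323/16 ≈ 332.69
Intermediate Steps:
M(u) = 4 + (-3 + u)/(2*u) (M(u) = 4 + (u - 3)/(u + u) = 4 + (-3 + u)/((2*u)) = 4 + (-3 + u)*(1/(2*u)) = 4 + (-3 + u)/(2*u))
V(5, 3)*41 + M(-8) = 8*41 + (3/2)*(-1 + 3*(-8))/(-8) = 328 + (3/2)*(-1/8)*(-1 - 24) = 328 + (3/2)*(-1/8)*(-25) = 328 + 75/16 = 5323/16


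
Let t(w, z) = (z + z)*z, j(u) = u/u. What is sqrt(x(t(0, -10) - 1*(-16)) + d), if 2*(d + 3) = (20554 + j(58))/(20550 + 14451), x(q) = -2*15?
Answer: I*sqrt(17807816558)/23334 ≈ 5.7189*I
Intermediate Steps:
j(u) = 1
t(w, z) = 2*z**2 (t(w, z) = (2*z)*z = 2*z**2)
x(q) = -30
d = -189451/70002 (d = -3 + ((20554 + 1)/(20550 + 14451))/2 = -3 + (20555/35001)/2 = -3 + (20555*(1/35001))/2 = -3 + (1/2)*(20555/35001) = -3 + 20555/70002 = -189451/70002 ≈ -2.7064)
sqrt(x(t(0, -10) - 1*(-16)) + d) = sqrt(-30 - 189451/70002) = sqrt(-2289511/70002) = I*sqrt(17807816558)/23334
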